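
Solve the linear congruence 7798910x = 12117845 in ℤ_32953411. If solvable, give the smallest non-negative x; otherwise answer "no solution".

First find gcd(7798910, 32953411):
32953411 = 4×7798910 + 1757771
7798910 = 4×1757771 + 767826
1757771 = 2×767826 + 222119
767826 = 3×222119 + 101469
222119 = 2×101469 + 19181
101469 = 5×19181 + 5564
19181 = 3×5564 + 2489
5564 = 2×2489 + 586
2489 = 4×586 + 145
586 = 4×145 + 6
145 = 24×6 + 1
6 = 6×1 + 0
gcd = 1, so a unique solution mod 32953411 exists.
Back-substitute for the Bézout coefficients:
1 = 145 − 24·6
1 = −24·586 + 97·145
1 = 97·2489 − 412·586
1 = −412·5564 + 921·2489
1 = 921·19181 − 3175·5564
1 = −3175·101469 + 16796·19181
1 = 16796·222119 − 36767·101469
1 = −36767·767826 + 127097·222119
1 = 127097·1757771 − 290961·767826
1 = −290961·7798910 + 1290941·1757771
1 = 1290941·32953411 − 5454725·7798910
So 7798910·(-5454725) ≡ 1 (mod 32953411), giving 7798910⁻¹ ≡ 27498686.
x ≡ 7798910⁻¹·12117845 ≡ 27498686·12117845 ≡ 21479903 (mod 32953411).

21479903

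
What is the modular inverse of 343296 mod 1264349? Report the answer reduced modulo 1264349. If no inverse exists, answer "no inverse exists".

874525

gcd(1264349, 343296) by repeated division:
1264349 = 3·343296 + 234461
343296 = 1·234461 + 108835
234461 = 2·108835 + 16791
108835 = 6·16791 + 8089
16791 = 2·8089 + 613
8089 = 13·613 + 120
613 = 5·120 + 13
120 = 9·13 + 3
13 = 4·3 + 1
3 = 3·1 + 0
Since gcd(343296, 1264349) = 1, back-substitute to write 1 as a combination:
1 = 13 − 4·3
1 = −4·120 + 37·13
1 = 37·613 − 189·120
1 = −189·8089 + 2494·613
1 = 2494·16791 − 5177·8089
1 = −5177·108835 + 33556·16791
1 = 33556·234461 − 72289·108835
1 = −72289·343296 + 105845·234461
1 = 105845·1264349 − 389824·343296
Thus 343296·(-389824) ≡ 1 (mod 1264349); reducing, -389824 mod 1264349 = 874525.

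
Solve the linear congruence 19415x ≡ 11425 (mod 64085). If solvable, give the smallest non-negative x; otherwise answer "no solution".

First find gcd(19415, 64085):
64085 = 3×19415 + 5840
19415 = 3×5840 + 1895
5840 = 3×1895 + 155
1895 = 12×155 + 35
155 = 4×35 + 15
35 = 2×15 + 5
15 = 3×5 + 0
gcd = 5 and 5 | 11425, so solutions exist. Divide through by 5: 3883x ≡ 2285 (mod 12817).
Now find 3883⁻¹ mod 12817:
12817 = 3·3883 + 1168
3883 = 3·1168 + 379
1168 = 3·379 + 31
379 = 12·31 + 7
31 = 4·7 + 3
7 = 2·3 + 1
3 = 3·1 + 0
Back-substitute:
1 = 7 − 2·3
1 = −2·31 + 9·7
1 = 9·379 − 110·31
1 = −110·1168 + 339·379
1 = 339·3883 − 1127·1168
1 = −1127·12817 + 3720·3883
So 3883⁻¹ ≡ 3720 (mod 12817).
Then x ≡ 3720·2285 ≡ 2529 (mod 12817); the smallest non-negative solution is x = 2529.

2529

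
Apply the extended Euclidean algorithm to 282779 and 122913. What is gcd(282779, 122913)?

Euclidean algorithm:
282779 = 2×122913 + 36953
122913 = 3×36953 + 12054
36953 = 3×12054 + 791
12054 = 15×791 + 189
791 = 4×189 + 35
189 = 5×35 + 14
35 = 2×14 + 7
14 = 2×7 + 0
gcd(282779, 122913) = 7.
Back-substituting:
7 = 35 − 2·14
7 = −2·189 + 11·35
7 = 11·791 − 46·189
7 = −46·12054 + 701·791
7 = 701·36953 − 2149·12054
7 = −2149·122913 + 7148·36953
7 = 7148·282779 − 16445·122913
So 7 = (7148)·282779 + (-16445)·122913.

7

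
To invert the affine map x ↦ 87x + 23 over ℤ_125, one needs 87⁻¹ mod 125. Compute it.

Run Euclid on (125, 87):
125 = 1·87 + 38
87 = 2·38 + 11
38 = 3·11 + 5
11 = 2·5 + 1
5 = 5·1 + 0
The gcd is 1. Working backward:
1 = 11 − 2·5
1 = −2·38 + 7·11
1 = 7·87 − 16·38
1 = −16·125 + 23·87
So 87·23 ≡ 1 (mod 125).

23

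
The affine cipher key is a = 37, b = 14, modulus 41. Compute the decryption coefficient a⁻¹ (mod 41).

gcd(41, 37) by repeated division:
41 = 1·37 + 4
37 = 9·4 + 1
4 = 4·1 + 0
Since gcd(37, 41) = 1, back-substitute to write 1 as a combination:
1 = 37 − 9·4
1 = −9·41 + 10·37
So 37·10 ≡ 1 (mod 41).

10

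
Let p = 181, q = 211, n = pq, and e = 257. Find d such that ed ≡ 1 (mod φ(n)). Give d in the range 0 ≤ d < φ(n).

φ(n) = (p−1)(q−1) = 180·210 = 37800.
Need d with 257·d ≡ 1 (mod 37800). Apply the extended Euclidean algorithm:
37800 = 147·257 + 21
257 = 12·21 + 5
21 = 4·5 + 1
5 = 5·1 + 0
Back-substitute:
1 = 21 − 4·5
1 = −4·257 + 49·21
1 = 49·37800 − 7207·257
So 257·(-7207) ≡ 1 (mod 37800), hence d ≡ -7207 ≡ 30593 (mod 37800).

30593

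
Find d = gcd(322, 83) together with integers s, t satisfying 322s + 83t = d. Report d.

1

Euclidean algorithm:
322 = 3*83 + 73
83 = 1*73 + 10
73 = 7*10 + 3
10 = 3*3 + 1
3 = 3*1 + 0
gcd(322, 83) = 1.
Back-substituting:
1 = 10 − 3·3
1 = −3·73 + 22·10
1 = 22·83 − 25·73
1 = −25·322 + 97·83
So 1 = (-25)·322 + (97)·83.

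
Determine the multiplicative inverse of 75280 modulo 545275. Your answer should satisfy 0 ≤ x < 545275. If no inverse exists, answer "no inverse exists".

Euclidean algorithm on 545275, 75280:
545275 = 7×75280 + 18315
75280 = 4×18315 + 2020
18315 = 9×2020 + 135
2020 = 14×135 + 130
135 = 1×130 + 5
130 = 26×5 + 0
The gcd is 5, not 1, hence no inverse exists.

no inverse exists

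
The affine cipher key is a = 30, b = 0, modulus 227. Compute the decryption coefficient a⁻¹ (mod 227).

53

Run Euclid on (227, 30):
227 = 7*30 + 17
30 = 1*17 + 13
17 = 1*13 + 4
13 = 3*4 + 1
4 = 4*1 + 0
The gcd is 1. Working backward:
1 = 13 − 3·4
1 = −3·17 + 4·13
1 = 4·30 − 7·17
1 = −7·227 + 53·30
So 30·53 ≡ 1 (mod 227).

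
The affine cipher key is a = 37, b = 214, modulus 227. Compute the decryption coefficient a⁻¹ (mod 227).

Run Euclid on (227, 37):
227 = 6×37 + 5
37 = 7×5 + 2
5 = 2×2 + 1
2 = 2×1 + 0
gcd = 1, so the inverse exists. Back-substitute:
1 = 5 − 2·2
1 = −2·37 + 15·5
1 = 15·227 − 92·37
Thus 37·(-92) ≡ 1 (mod 227); reducing, -92 mod 227 = 135.

135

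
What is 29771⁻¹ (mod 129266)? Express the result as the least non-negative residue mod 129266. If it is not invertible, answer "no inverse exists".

Apply the Euclidean algorithm to 129266 and 29771:
129266 = 4·29771 + 10182
29771 = 2·10182 + 9407
10182 = 1·9407 + 775
9407 = 12·775 + 107
775 = 7·107 + 26
107 = 4·26 + 3
26 = 8·3 + 2
3 = 1·2 + 1
2 = 2·1 + 0
gcd = 1, so the inverse exists. Back-substitute:
1 = 3 − 2
1 = −26 + 9·3
1 = 9·107 − 37·26
1 = −37·775 + 268·107
1 = 268·9407 − 3253·775
1 = −3253·10182 + 3521·9407
1 = 3521·29771 − 10295·10182
1 = −10295·129266 + 44701·29771
So 29771·44701 ≡ 1 (mod 129266).

44701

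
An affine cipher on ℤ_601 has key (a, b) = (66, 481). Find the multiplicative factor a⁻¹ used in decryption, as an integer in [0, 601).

Run Euclid on (601, 66):
601 = 9·66 + 7
66 = 9·7 + 3
7 = 2·3 + 1
3 = 3·1 + 0
gcd = 1, so the inverse exists. Back-substitute:
1 = 7 − 2·3
1 = −2·66 + 19·7
1 = 19·601 − 173·66
Hence 66⁻¹ ≡ -173 ≡ 428 (mod 601).

428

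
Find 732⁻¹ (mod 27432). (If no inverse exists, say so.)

no inverse exists

Euclidean algorithm on 27432, 732:
27432 = 37·732 + 348
732 = 2·348 + 36
348 = 9·36 + 24
36 = 1·24 + 12
24 = 2·12 + 0
The gcd is 12, not 1, hence no inverse exists.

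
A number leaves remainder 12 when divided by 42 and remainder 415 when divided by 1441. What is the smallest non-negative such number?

16266

Write x = 12 + 42·k. Then 42·k ≡ 415 − 12 ≡ 403 (mod 1441).
Need 42⁻¹ mod 1441. Extended Euclid on (1441, 42):
1441 = 34·42 + 13
42 = 3·13 + 3
13 = 4·3 + 1
3 = 3·1 + 0
Back-substitute:
1 = 13 − 4·3
1 = −4·42 + 13·13
1 = 13·1441 − 446·42
42⁻¹ ≡ 995 (mod 1441), so k ≡ 995·403 ≡ 387 (mod 1441).
x = 12 + 42·387 = 16266.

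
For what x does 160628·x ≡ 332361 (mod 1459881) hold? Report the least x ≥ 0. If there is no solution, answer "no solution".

First find gcd(160628, 1459881):
1459881 = 9·160628 + 14229
160628 = 11·14229 + 4109
14229 = 3·4109 + 1902
4109 = 2·1902 + 305
1902 = 6·305 + 72
305 = 4·72 + 17
72 = 4·17 + 4
17 = 4·4 + 1
4 = 4·1 + 0
gcd = 1, so a unique solution mod 1459881 exists.
Back-substitute for the Bézout coefficients:
1 = 17 − 4·4
1 = −4·72 + 17·17
1 = 17·305 − 72·72
1 = −72·1902 + 449·305
1 = 449·4109 − 970·1902
1 = −970·14229 + 3359·4109
1 = 3359·160628 − 37919·14229
1 = −37919·1459881 + 344630·160628
So 160628·(344630) ≡ 1 (mod 1459881), giving 160628⁻¹ ≡ 344630.
x ≡ 160628⁻¹·332361 ≡ 344630·332361 ≡ 768051 (mod 1459881).

768051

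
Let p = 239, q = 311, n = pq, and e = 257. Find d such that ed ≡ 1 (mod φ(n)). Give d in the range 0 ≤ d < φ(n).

59713

φ(n) = (p−1)(q−1) = 238·310 = 73780.
Need d with 257·d ≡ 1 (mod 73780). Apply the extended Euclidean algorithm:
73780 = 287*257 + 21
257 = 12*21 + 5
21 = 4*5 + 1
5 = 5*1 + 0
Back-substitute:
1 = 21 − 4·5
1 = −4·257 + 49·21
1 = 49·73780 − 14067·257
So 257·(-14067) ≡ 1 (mod 73780), hence d ≡ -14067 ≡ 59713 (mod 73780).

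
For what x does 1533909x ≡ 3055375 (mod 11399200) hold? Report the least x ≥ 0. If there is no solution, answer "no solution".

First find gcd(1533909, 11399200):
11399200 = 7×1533909 + 661837
1533909 = 2×661837 + 210235
661837 = 3×210235 + 31132
210235 = 6×31132 + 23443
31132 = 1×23443 + 7689
23443 = 3×7689 + 376
7689 = 20×376 + 169
376 = 2×169 + 38
169 = 4×38 + 17
38 = 2×17 + 4
17 = 4×4 + 1
4 = 4×1 + 0
gcd = 1, so a unique solution mod 11399200 exists.
Back-substitute for the Bézout coefficients:
1 = 17 − 4·4
1 = −4·38 + 9·17
1 = 9·169 − 40·38
1 = −40·376 + 89·169
1 = 89·7689 − 1820·376
1 = −1820·23443 + 5549·7689
1 = 5549·31132 − 7369·23443
1 = −7369·210235 + 49763·31132
1 = 49763·661837 − 156658·210235
1 = −156658·1533909 + 363079·661837
1 = 363079·11399200 − 2698211·1533909
So 1533909·(-2698211) ≡ 1 (mod 11399200), giving 1533909⁻¹ ≡ 8700989.
x ≡ 1533909⁻¹·3055375 ≡ 8700989·3055375 ≡ 3195475 (mod 11399200).

3195475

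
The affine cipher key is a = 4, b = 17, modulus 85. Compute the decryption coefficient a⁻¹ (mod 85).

64

Run Euclid on (85, 4):
85 = 21×4 + 1
4 = 4×1 + 0
Since gcd(4, 85) = 1, back-substitute to write 1 as a combination:
1 = 85 − 21·4
So 4·(-21) ≡ 1 (mod 85), and -21 ≡ 64 (mod 85).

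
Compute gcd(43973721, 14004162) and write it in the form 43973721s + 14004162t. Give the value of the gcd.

9

Apply Euclid's algorithm to 43973721 and 14004162:
43973721 = 3·14004162 + 1961235
14004162 = 7·1961235 + 275517
1961235 = 7·275517 + 32616
275517 = 8·32616 + 14589
32616 = 2·14589 + 3438
14589 = 4·3438 + 837
3438 = 4·837 + 90
837 = 9·90 + 27
90 = 3·27 + 9
27 = 3·9 + 0
gcd(43973721, 14004162) = 9.
Back-substituting:
9 = 90 − 3·27
9 = −3·837 + 28·90
9 = 28·3438 − 115·837
9 = −115·14589 + 488·3438
9 = 488·32616 − 1091·14589
9 = −1091·275517 + 9216·32616
9 = 9216·1961235 − 65603·275517
9 = −65603·14004162 + 468437·1961235
9 = 468437·43973721 − 1470914·14004162
So 9 = (468437)·43973721 + (-1470914)·14004162.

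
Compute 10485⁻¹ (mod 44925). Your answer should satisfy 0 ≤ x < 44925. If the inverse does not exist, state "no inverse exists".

no inverse exists

Compute gcd(10485, 44925):
44925 = 4×10485 + 2985
10485 = 3×2985 + 1530
2985 = 1×1530 + 1455
1530 = 1×1455 + 75
1455 = 19×75 + 30
75 = 2×30 + 15
30 = 2×15 + 0
gcd(10485, 44925) = 15 ≠ 1, so 10485 has no multiplicative inverse modulo 44925.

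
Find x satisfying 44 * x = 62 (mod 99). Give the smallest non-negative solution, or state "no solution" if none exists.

gcd(44, 99):
99 = 2×44 + 11
44 = 4×11 + 0
gcd = 11, but 11 ∤ 62, so the congruence has no solution.

no solution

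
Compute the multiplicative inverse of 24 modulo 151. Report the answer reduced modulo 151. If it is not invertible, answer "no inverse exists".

107

Apply the Euclidean algorithm to 151 and 24:
151 = 6*24 + 7
24 = 3*7 + 3
7 = 2*3 + 1
3 = 3*1 + 0
gcd = 1, so the inverse exists. Back-substitute:
1 = 7 − 2·3
1 = −2·24 + 7·7
1 = 7·151 − 44·24
Hence 24⁻¹ ≡ -44 ≡ 107 (mod 151).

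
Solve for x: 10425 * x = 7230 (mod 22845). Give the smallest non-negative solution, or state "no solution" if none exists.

989

First find gcd(10425, 22845):
22845 = 2×10425 + 1995
10425 = 5×1995 + 450
1995 = 4×450 + 195
450 = 2×195 + 60
195 = 3×60 + 15
60 = 4×15 + 0
gcd = 15 and 15 | 7230, so solutions exist. Divide through by 15: 695x ≡ 482 (mod 1523).
Now find 695⁻¹ mod 1523:
1523 = 2×695 + 133
695 = 5×133 + 30
133 = 4×30 + 13
30 = 2×13 + 4
13 = 3×4 + 1
4 = 4×1 + 0
Back-substitute:
1 = 13 − 3·4
1 = −3·30 + 7·13
1 = 7·133 − 31·30
1 = −31·695 + 162·133
1 = 162·1523 − 355·695
So 695·(-355) ≡ 1 (mod 1523), i.e. 695⁻¹ ≡ 1168.
Then x ≡ 1168·482 ≡ 989 (mod 1523); the smallest non-negative solution is x = 989.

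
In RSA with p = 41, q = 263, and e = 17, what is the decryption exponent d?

φ(n) = (p−1)(q−1) = 40·262 = 10480.
Need d with 17·d ≡ 1 (mod 10480). Apply the extended Euclidean algorithm:
10480 = 616*17 + 8
17 = 2*8 + 1
8 = 8*1 + 0
Back-substitute:
1 = 17 − 2·8
1 = −2·10480 + 1233·17
So 17·1233 ≡ 1 (mod 10480), hence d = 1233.

1233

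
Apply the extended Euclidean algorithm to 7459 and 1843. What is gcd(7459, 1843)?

Repeated division:
7459 = 4×1843 + 87
1843 = 21×87 + 16
87 = 5×16 + 7
16 = 2×7 + 2
7 = 3×2 + 1
2 = 2×1 + 0
gcd(7459, 1843) = 1.
Working backward:
1 = 7 − 3·2
1 = −3·16 + 7·7
1 = 7·87 − 38·16
1 = −38·1843 + 805·87
1 = 805·7459 − 3258·1843
So 1 = (805)·7459 + (-3258)·1843.

1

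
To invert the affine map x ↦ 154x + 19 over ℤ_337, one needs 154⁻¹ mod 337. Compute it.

gcd(337, 154) by repeated division:
337 = 2*154 + 29
154 = 5*29 + 9
29 = 3*9 + 2
9 = 4*2 + 1
2 = 2*1 + 0
Since gcd(154, 337) = 1, back-substitute to write 1 as a combination:
1 = 9 − 4·2
1 = −4·29 + 13·9
1 = 13·154 − 69·29
1 = −69·337 + 151·154
So 154·151 ≡ 1 (mod 337).

151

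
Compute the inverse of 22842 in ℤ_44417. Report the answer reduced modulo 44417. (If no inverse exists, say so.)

38247

Extended Euclidean algorithm:
44417 = 1*22842 + 21575
22842 = 1*21575 + 1267
21575 = 17*1267 + 36
1267 = 35*36 + 7
36 = 5*7 + 1
7 = 7*1 + 0
The gcd is 1. Working backward:
1 = 36 − 5·7
1 = −5·1267 + 176·36
1 = 176·21575 − 2997·1267
1 = −2997·22842 + 3173·21575
1 = 3173·44417 − 6170·22842
Thus 22842·(-6170) ≡ 1 (mod 44417); reducing, -6170 mod 44417 = 38247.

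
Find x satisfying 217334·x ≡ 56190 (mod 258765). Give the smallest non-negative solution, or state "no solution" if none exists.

no solution

gcd(217334, 258765):
258765 = 1·217334 + 41431
217334 = 5·41431 + 10179
41431 = 4·10179 + 715
10179 = 14·715 + 169
715 = 4·169 + 39
169 = 4·39 + 13
39 = 3·13 + 0
gcd = 13, but 13 ∤ 56190, so the congruence has no solution.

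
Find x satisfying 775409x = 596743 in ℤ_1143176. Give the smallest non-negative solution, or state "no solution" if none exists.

1128055

First find gcd(775409, 1143176):
1143176 = 1·775409 + 367767
775409 = 2·367767 + 39875
367767 = 9·39875 + 8892
39875 = 4·8892 + 4307
8892 = 2·4307 + 278
4307 = 15·278 + 137
278 = 2·137 + 4
137 = 34·4 + 1
4 = 4·1 + 0
gcd = 1, so a unique solution mod 1143176 exists.
Back-substitute for the Bézout coefficients:
1 = 137 − 34·4
1 = −34·278 + 69·137
1 = 69·4307 − 1069·278
1 = −1069·8892 + 2207·4307
1 = 2207·39875 − 9897·8892
1 = −9897·367767 + 91280·39875
1 = 91280·775409 − 192457·367767
1 = −192457·1143176 + 283737·775409
So 775409·(283737) ≡ 1 (mod 1143176), giving 775409⁻¹ ≡ 283737.
x ≡ 775409⁻¹·596743 ≡ 283737·596743 ≡ 1128055 (mod 1143176).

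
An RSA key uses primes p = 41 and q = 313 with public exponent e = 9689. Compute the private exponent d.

3689

φ(n) = (p−1)(q−1) = 40·312 = 12480.
Need d with 9689·d ≡ 1 (mod 12480). Apply the extended Euclidean algorithm:
12480 = 1*9689 + 2791
9689 = 3*2791 + 1316
2791 = 2*1316 + 159
1316 = 8*159 + 44
159 = 3*44 + 27
44 = 1*27 + 17
27 = 1*17 + 10
17 = 1*10 + 7
10 = 1*7 + 3
7 = 2*3 + 1
3 = 3*1 + 0
Back-substitute:
1 = 7 − 2·3
1 = −2·10 + 3·7
1 = 3·17 − 5·10
1 = −5·27 + 8·17
1 = 8·44 − 13·27
1 = −13·159 + 47·44
1 = 47·1316 − 389·159
1 = −389·2791 + 825·1316
1 = 825·9689 − 2864·2791
1 = −2864·12480 + 3689·9689
So 9689·3689 ≡ 1 (mod 12480), hence d = 3689.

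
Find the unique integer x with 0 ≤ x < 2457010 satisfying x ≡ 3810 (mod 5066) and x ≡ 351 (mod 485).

Write x = 3810 + 5066·k. Then 5066·k ≡ 351 − 3810 ≡ 421 (mod 485).
Need 5066⁻¹ mod 485. Extended Euclid on (485, 216):
485 = 2*216 + 53
216 = 4*53 + 4
53 = 13*4 + 1
4 = 4*1 + 0
Back-substitute:
1 = 53 − 13·4
1 = −13·216 + 53·53
1 = 53·485 − 119·216
5066⁻¹ ≡ 366 (mod 485), so k ≡ 366·421 ≡ 341 (mod 485).
x = 3810 + 5066·341 = 1731316.

1731316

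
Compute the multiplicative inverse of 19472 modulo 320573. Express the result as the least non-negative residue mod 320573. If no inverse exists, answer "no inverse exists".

Apply the Euclidean algorithm to 320573 and 19472:
320573 = 16·19472 + 9021
19472 = 2·9021 + 1430
9021 = 6·1430 + 441
1430 = 3·441 + 107
441 = 4·107 + 13
107 = 8·13 + 3
13 = 4·3 + 1
3 = 3·1 + 0
The gcd is 1. Working backward:
1 = 13 − 4·3
1 = −4·107 + 33·13
1 = 33·441 − 136·107
1 = −136·1430 + 441·441
1 = 441·9021 − 2782·1430
1 = −2782·19472 + 6005·9021
1 = 6005·320573 − 98862·19472
Hence 19472⁻¹ ≡ -98862 ≡ 221711 (mod 320573).

221711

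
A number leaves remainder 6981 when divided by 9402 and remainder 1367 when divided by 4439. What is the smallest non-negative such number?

702729

Write x = 6981 + 9402·k. Then 9402·k ≡ 1367 − 6981 ≡ 3264 (mod 4439).
Need 9402⁻¹ mod 4439. Extended Euclid on (4439, 524):
4439 = 8*524 + 247
524 = 2*247 + 30
247 = 8*30 + 7
30 = 4*7 + 2
7 = 3*2 + 1
2 = 2*1 + 0
Back-substitute:
1 = 7 − 3·2
1 = −3·30 + 13·7
1 = 13·247 − 107·30
1 = −107·524 + 227·247
1 = 227·4439 − 1923·524
9402⁻¹ ≡ 2516 (mod 4439), so k ≡ 2516·3264 ≡ 74 (mod 4439).
x = 6981 + 9402·74 = 702729.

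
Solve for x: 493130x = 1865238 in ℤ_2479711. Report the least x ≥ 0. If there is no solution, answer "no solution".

First find gcd(493130, 2479711):
2479711 = 5×493130 + 14061
493130 = 35×14061 + 995
14061 = 14×995 + 131
995 = 7×131 + 78
131 = 1×78 + 53
78 = 1×53 + 25
53 = 2×25 + 3
25 = 8×3 + 1
3 = 3×1 + 0
gcd = 1, so a unique solution mod 2479711 exists.
Back-substitute for the Bézout coefficients:
1 = 25 − 8·3
1 = −8·53 + 17·25
1 = 17·78 − 25·53
1 = −25·131 + 42·78
1 = 42·995 − 319·131
1 = −319·14061 + 4508·995
1 = 4508·493130 − 158099·14061
1 = −158099·2479711 + 795003·493130
So 493130·(795003) ≡ 1 (mod 2479711), giving 493130⁻¹ ≡ 795003.
x ≡ 493130⁻¹·1865238 ≡ 795003·1865238 ≡ 148003 (mod 2479711).

148003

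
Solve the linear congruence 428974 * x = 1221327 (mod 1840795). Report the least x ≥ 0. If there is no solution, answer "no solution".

410628

First find gcd(428974, 1840795):
1840795 = 4×428974 + 124899
428974 = 3×124899 + 54277
124899 = 2×54277 + 16345
54277 = 3×16345 + 5242
16345 = 3×5242 + 619
5242 = 8×619 + 290
619 = 2×290 + 39
290 = 7×39 + 17
39 = 2×17 + 5
17 = 3×5 + 2
5 = 2×2 + 1
2 = 2×1 + 0
gcd = 1, so a unique solution mod 1840795 exists.
Back-substitute for the Bézout coefficients:
1 = 5 − 2·2
1 = −2·17 + 7·5
1 = 7·39 − 16·17
1 = −16·290 + 119·39
1 = 119·619 − 254·290
1 = −254·5242 + 2151·619
1 = 2151·16345 − 6707·5242
1 = −6707·54277 + 22272·16345
1 = 22272·124899 − 51251·54277
1 = −51251·428974 + 176025·124899
1 = 176025·1840795 − 755351·428974
So 428974·(-755351) ≡ 1 (mod 1840795), giving 428974⁻¹ ≡ 1085444.
x ≡ 428974⁻¹·1221327 ≡ 1085444·1221327 ≡ 410628 (mod 1840795).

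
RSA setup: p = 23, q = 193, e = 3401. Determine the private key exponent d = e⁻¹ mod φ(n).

φ(n) = (p−1)(q−1) = 22·192 = 4224.
Need d with 3401·d ≡ 1 (mod 4224). Apply the extended Euclidean algorithm:
4224 = 1·3401 + 823
3401 = 4·823 + 109
823 = 7·109 + 60
109 = 1·60 + 49
60 = 1·49 + 11
49 = 4·11 + 5
11 = 2·5 + 1
5 = 5·1 + 0
Back-substitute:
1 = 11 − 2·5
1 = −2·49 + 9·11
1 = 9·60 − 11·49
1 = −11·109 + 20·60
1 = 20·823 − 151·109
1 = −151·3401 + 624·823
1 = 624·4224 − 775·3401
So 3401·(-775) ≡ 1 (mod 4224), hence d ≡ -775 ≡ 3449 (mod 4224).

3449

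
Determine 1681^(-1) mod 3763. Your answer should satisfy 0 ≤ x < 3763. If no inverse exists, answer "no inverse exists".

1173

gcd(3763, 1681) by repeated division:
3763 = 2*1681 + 401
1681 = 4*401 + 77
401 = 5*77 + 16
77 = 4*16 + 13
16 = 1*13 + 3
13 = 4*3 + 1
3 = 3*1 + 0
Since gcd(1681, 3763) = 1, back-substitute to write 1 as a combination:
1 = 13 − 4·3
1 = −4·16 + 5·13
1 = 5·77 − 24·16
1 = −24·401 + 125·77
1 = 125·1681 − 524·401
1 = −524·3763 + 1173·1681
So 1681·1173 ≡ 1 (mod 3763).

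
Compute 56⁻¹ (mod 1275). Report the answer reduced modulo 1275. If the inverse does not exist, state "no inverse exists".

296

Run Euclid on (1275, 56):
1275 = 22·56 + 43
56 = 1·43 + 13
43 = 3·13 + 4
13 = 3·4 + 1
4 = 4·1 + 0
Since gcd(56, 1275) = 1, back-substitute to write 1 as a combination:
1 = 13 − 3·4
1 = −3·43 + 10·13
1 = 10·56 − 13·43
1 = −13·1275 + 296·56
So 56·296 ≡ 1 (mod 1275).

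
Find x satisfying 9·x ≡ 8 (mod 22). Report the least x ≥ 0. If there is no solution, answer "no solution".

First find gcd(9, 22):
22 = 2×9 + 4
9 = 2×4 + 1
4 = 4×1 + 0
gcd = 1, so a unique solution mod 22 exists.
Back-substitute for the Bézout coefficients:
1 = 9 − 2·4
1 = −2·22 + 5·9
So 9·(5) ≡ 1 (mod 22), giving 9⁻¹ ≡ 5.
x ≡ 9⁻¹·8 ≡ 5·8 ≡ 18 (mod 22).

18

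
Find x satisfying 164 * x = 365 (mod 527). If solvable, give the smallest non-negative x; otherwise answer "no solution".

First find gcd(164, 527):
527 = 3×164 + 35
164 = 4×35 + 24
35 = 1×24 + 11
24 = 2×11 + 2
11 = 5×2 + 1
2 = 2×1 + 0
gcd = 1, so a unique solution mod 527 exists.
Back-substitute for the Bézout coefficients:
1 = 11 − 5·2
1 = −5·24 + 11·11
1 = 11·35 − 16·24
1 = −16·164 + 75·35
1 = 75·527 − 241·164
So 164·(-241) ≡ 1 (mod 527), giving 164⁻¹ ≡ 286.
x ≡ 164⁻¹·365 ≡ 286·365 ≡ 44 (mod 527).

44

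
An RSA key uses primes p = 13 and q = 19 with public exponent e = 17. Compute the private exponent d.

89

φ(n) = (p−1)(q−1) = 12·18 = 216.
Need d with 17·d ≡ 1 (mod 216). Apply the extended Euclidean algorithm:
216 = 12*17 + 12
17 = 1*12 + 5
12 = 2*5 + 2
5 = 2*2 + 1
2 = 2*1 + 0
Back-substitute:
1 = 5 − 2·2
1 = −2·12 + 5·5
1 = 5·17 − 7·12
1 = −7·216 + 89·17
So 17·89 ≡ 1 (mod 216), hence d = 89.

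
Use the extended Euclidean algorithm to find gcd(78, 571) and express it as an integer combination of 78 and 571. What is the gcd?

1

Repeated division:
571 = 7×78 + 25
78 = 3×25 + 3
25 = 8×3 + 1
3 = 3×1 + 0
gcd(78, 571) = 1.
Express as a combination:
1 = 25 − 8·3
1 = −8·78 + 25·25
1 = 25·571 − 183·78
So 1 = (25)·571 + (-183)·78.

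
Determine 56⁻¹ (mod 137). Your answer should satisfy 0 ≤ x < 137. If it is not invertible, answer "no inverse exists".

115

Apply the Euclidean algorithm to 137 and 56:
137 = 2×56 + 25
56 = 2×25 + 6
25 = 4×6 + 1
6 = 6×1 + 0
gcd = 1, so the inverse exists. Back-substitute:
1 = 25 − 4·6
1 = −4·56 + 9·25
1 = 9·137 − 22·56
So 56·(-22) ≡ 1 (mod 137), and -22 ≡ 115 (mod 137).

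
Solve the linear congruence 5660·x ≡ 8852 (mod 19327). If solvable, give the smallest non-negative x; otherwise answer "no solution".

First find gcd(5660, 19327):
19327 = 3·5660 + 2347
5660 = 2·2347 + 966
2347 = 2·966 + 415
966 = 2·415 + 136
415 = 3·136 + 7
136 = 19·7 + 3
7 = 2·3 + 1
3 = 3·1 + 0
gcd = 1, so a unique solution mod 19327 exists.
Back-substitute for the Bézout coefficients:
1 = 7 − 2·3
1 = −2·136 + 39·7
1 = 39·415 − 119·136
1 = −119·966 + 277·415
1 = 277·2347 − 673·966
1 = −673·5660 + 1623·2347
1 = 1623·19327 − 5542·5660
So 5660·(-5542) ≡ 1 (mod 19327), giving 5660⁻¹ ≡ 13785.
x ≡ 5660⁻¹·8852 ≡ 13785·8852 ≡ 13469 (mod 19327).

13469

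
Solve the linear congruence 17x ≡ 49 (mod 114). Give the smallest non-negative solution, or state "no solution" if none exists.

First find gcd(17, 114):
114 = 6×17 + 12
17 = 1×12 + 5
12 = 2×5 + 2
5 = 2×2 + 1
2 = 2×1 + 0
gcd = 1, so a unique solution mod 114 exists.
Back-substitute for the Bézout coefficients:
1 = 5 − 2·2
1 = −2·12 + 5·5
1 = 5·17 − 7·12
1 = −7·114 + 47·17
So 17·(47) ≡ 1 (mod 114), giving 17⁻¹ ≡ 47.
x ≡ 17⁻¹·49 ≡ 47·49 ≡ 23 (mod 114).

23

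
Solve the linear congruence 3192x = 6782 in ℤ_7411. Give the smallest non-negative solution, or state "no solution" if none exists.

First find gcd(3192, 7411):
7411 = 2*3192 + 1027
3192 = 3*1027 + 111
1027 = 9*111 + 28
111 = 3*28 + 27
28 = 1*27 + 1
27 = 27*1 + 0
gcd = 1, so a unique solution mod 7411 exists.
Back-substitute for the Bézout coefficients:
1 = 28 − 27
1 = −111 + 4·28
1 = 4·1027 − 37·111
1 = −37·3192 + 115·1027
1 = 115·7411 − 267·3192
So 3192·(-267) ≡ 1 (mod 7411), giving 3192⁻¹ ≡ 7144.
x ≡ 3192⁻¹·6782 ≡ 7144·6782 ≡ 4901 (mod 7411).

4901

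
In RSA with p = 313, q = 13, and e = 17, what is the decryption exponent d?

φ(n) = (p−1)(q−1) = 312·12 = 3744.
Need d with 17·d ≡ 1 (mod 3744). Apply the extended Euclidean algorithm:
3744 = 220*17 + 4
17 = 4*4 + 1
4 = 4*1 + 0
Back-substitute:
1 = 17 − 4·4
1 = −4·3744 + 881·17
So 17·881 ≡ 1 (mod 3744), hence d = 881.

881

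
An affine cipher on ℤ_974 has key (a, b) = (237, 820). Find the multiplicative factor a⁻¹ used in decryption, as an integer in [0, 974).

337

gcd(974, 237) by repeated division:
974 = 4×237 + 26
237 = 9×26 + 3
26 = 8×3 + 2
3 = 1×2 + 1
2 = 2×1 + 0
Since gcd(237, 974) = 1, back-substitute to write 1 as a combination:
1 = 3 − 2
1 = −26 + 9·3
1 = 9·237 − 82·26
1 = −82·974 + 337·237
So 237·337 ≡ 1 (mod 974).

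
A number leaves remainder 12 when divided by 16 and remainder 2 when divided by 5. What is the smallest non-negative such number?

12

Write x = 12 + 16·k. Then 16·k ≡ 2 − 12 ≡ 0 (mod 5).
Need 16⁻¹ mod 5. Extended Euclid on (5, 1):
5 = 5×1 + 0
16⁻¹ ≡ 1 (mod 5), so k ≡ 1·0 ≡ 0 (mod 5).
x = 12 + 16·0 = 12.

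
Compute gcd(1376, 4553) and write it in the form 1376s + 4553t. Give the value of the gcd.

1

Euclidean algorithm:
4553 = 3·1376 + 425
1376 = 3·425 + 101
425 = 4·101 + 21
101 = 4·21 + 17
21 = 1·17 + 4
17 = 4·4 + 1
4 = 4·1 + 0
gcd(1376, 4553) = 1.
Working backward:
1 = 17 − 4·4
1 = −4·21 + 5·17
1 = 5·101 − 24·21
1 = −24·425 + 101·101
1 = 101·1376 − 327·425
1 = −327·4553 + 1082·1376
So 1 = (-327)·4553 + (1082)·1376.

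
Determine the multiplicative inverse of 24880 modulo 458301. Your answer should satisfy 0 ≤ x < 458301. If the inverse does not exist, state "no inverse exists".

57085

Run Euclid on (458301, 24880):
458301 = 18×24880 + 10461
24880 = 2×10461 + 3958
10461 = 2×3958 + 2545
3958 = 1×2545 + 1413
2545 = 1×1413 + 1132
1413 = 1×1132 + 281
1132 = 4×281 + 8
281 = 35×8 + 1
8 = 8×1 + 0
gcd = 1, so the inverse exists. Back-substitute:
1 = 281 − 35·8
1 = −35·1132 + 141·281
1 = 141·1413 − 176·1132
1 = −176·2545 + 317·1413
1 = 317·3958 − 493·2545
1 = −493·10461 + 1303·3958
1 = 1303·24880 − 3099·10461
1 = −3099·458301 + 57085·24880
So 24880·57085 ≡ 1 (mod 458301).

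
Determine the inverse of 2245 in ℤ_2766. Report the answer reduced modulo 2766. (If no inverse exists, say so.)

1237

Apply the Euclidean algorithm to 2766 and 2245:
2766 = 1*2245 + 521
2245 = 4*521 + 161
521 = 3*161 + 38
161 = 4*38 + 9
38 = 4*9 + 2
9 = 4*2 + 1
2 = 2*1 + 0
Since gcd(2245, 2766) = 1, back-substitute to write 1 as a combination:
1 = 9 − 4·2
1 = −4·38 + 17·9
1 = 17·161 − 72·38
1 = −72·521 + 233·161
1 = 233·2245 − 1004·521
1 = −1004·2766 + 1237·2245
So 2245·1237 ≡ 1 (mod 2766).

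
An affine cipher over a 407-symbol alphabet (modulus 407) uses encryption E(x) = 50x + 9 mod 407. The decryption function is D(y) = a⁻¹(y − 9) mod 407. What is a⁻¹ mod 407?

gcd(407, 50) by repeated division:
407 = 8×50 + 7
50 = 7×7 + 1
7 = 7×1 + 0
gcd = 1, so the inverse exists. Back-substitute:
1 = 50 − 7·7
1 = −7·407 + 57·50
So 50·57 ≡ 1 (mod 407).

57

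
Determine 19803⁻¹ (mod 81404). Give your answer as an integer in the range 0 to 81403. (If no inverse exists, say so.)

23879

Extended Euclidean algorithm:
81404 = 4·19803 + 2192
19803 = 9·2192 + 75
2192 = 29·75 + 17
75 = 4·17 + 7
17 = 2·7 + 3
7 = 2·3 + 1
3 = 3·1 + 0
gcd = 1, so the inverse exists. Back-substitute:
1 = 7 − 2·3
1 = −2·17 + 5·7
1 = 5·75 − 22·17
1 = −22·2192 + 643·75
1 = 643·19803 − 5809·2192
1 = −5809·81404 + 23879·19803
So 19803·23879 ≡ 1 (mod 81404).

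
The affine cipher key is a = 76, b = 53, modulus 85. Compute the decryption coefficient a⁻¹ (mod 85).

66

Apply the Euclidean algorithm to 85 and 76:
85 = 1·76 + 9
76 = 8·9 + 4
9 = 2·4 + 1
4 = 4·1 + 0
gcd = 1, so the inverse exists. Back-substitute:
1 = 9 − 2·4
1 = −2·76 + 17·9
1 = 17·85 − 19·76
So 76·(-19) ≡ 1 (mod 85), and -19 ≡ 66 (mod 85).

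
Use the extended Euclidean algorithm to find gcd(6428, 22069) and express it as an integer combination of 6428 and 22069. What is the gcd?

Repeated division:
22069 = 3·6428 + 2785
6428 = 2·2785 + 858
2785 = 3·858 + 211
858 = 4·211 + 14
211 = 15·14 + 1
14 = 14·1 + 0
gcd(6428, 22069) = 1.
Working backward:
1 = 211 − 15·14
1 = −15·858 + 61·211
1 = 61·2785 − 198·858
1 = −198·6428 + 457·2785
1 = 457·22069 − 1569·6428
So 1 = (457)·22069 + (-1569)·6428.

1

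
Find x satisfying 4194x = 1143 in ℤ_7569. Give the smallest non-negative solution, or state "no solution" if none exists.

First find gcd(4194, 7569):
7569 = 1·4194 + 3375
4194 = 1·3375 + 819
3375 = 4·819 + 99
819 = 8·99 + 27
99 = 3·27 + 18
27 = 1·18 + 9
18 = 2·9 + 0
gcd = 9 and 9 | 1143, so solutions exist. Divide through by 9: 466x ≡ 127 (mod 841).
Now find 466⁻¹ mod 841:
841 = 1×466 + 375
466 = 1×375 + 91
375 = 4×91 + 11
91 = 8×11 + 3
11 = 3×3 + 2
3 = 1×2 + 1
2 = 2×1 + 0
Back-substitute:
1 = 3 − 2
1 = −11 + 4·3
1 = 4·91 − 33·11
1 = −33·375 + 136·91
1 = 136·466 − 169·375
1 = −169·841 + 305·466
So 466⁻¹ ≡ 305 (mod 841).
Then x ≡ 305·127 ≡ 49 (mod 841); the smallest non-negative solution is x = 49.

49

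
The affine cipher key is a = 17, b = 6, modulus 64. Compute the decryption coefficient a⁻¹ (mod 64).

Extended Euclidean algorithm:
64 = 3*17 + 13
17 = 1*13 + 4
13 = 3*4 + 1
4 = 4*1 + 0
The gcd is 1. Working backward:
1 = 13 − 3·4
1 = −3·17 + 4·13
1 = 4·64 − 15·17
Hence 17⁻¹ ≡ -15 ≡ 49 (mod 64).

49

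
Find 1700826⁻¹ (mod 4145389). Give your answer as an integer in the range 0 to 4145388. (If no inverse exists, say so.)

1328047

Extended Euclidean algorithm:
4145389 = 2*1700826 + 743737
1700826 = 2*743737 + 213352
743737 = 3*213352 + 103681
213352 = 2*103681 + 5990
103681 = 17*5990 + 1851
5990 = 3*1851 + 437
1851 = 4*437 + 103
437 = 4*103 + 25
103 = 4*25 + 3
25 = 8*3 + 1
3 = 3*1 + 0
gcd = 1, so the inverse exists. Back-substitute:
1 = 25 − 8·3
1 = −8·103 + 33·25
1 = 33·437 − 140·103
1 = −140·1851 + 593·437
1 = 593·5990 − 1919·1851
1 = −1919·103681 + 33216·5990
1 = 33216·213352 − 68351·103681
1 = −68351·743737 + 238269·213352
1 = 238269·1700826 − 544889·743737
1 = −544889·4145389 + 1328047·1700826
So 1700826·1328047 ≡ 1 (mod 4145389).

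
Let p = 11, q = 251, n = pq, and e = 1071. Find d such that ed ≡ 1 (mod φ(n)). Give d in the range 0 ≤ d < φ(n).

φ(n) = (p−1)(q−1) = 10·250 = 2500.
Need d with 1071·d ≡ 1 (mod 2500). Apply the extended Euclidean algorithm:
2500 = 2*1071 + 358
1071 = 2*358 + 355
358 = 1*355 + 3
355 = 118*3 + 1
3 = 3*1 + 0
Back-substitute:
1 = 355 − 118·3
1 = −118·358 + 119·355
1 = 119·1071 − 356·358
1 = −356·2500 + 831·1071
So 1071·831 ≡ 1 (mod 2500), hence d = 831.

831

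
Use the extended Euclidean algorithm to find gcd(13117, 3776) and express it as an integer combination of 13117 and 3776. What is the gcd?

1

Apply Euclid's algorithm to 13117 and 3776:
13117 = 3·3776 + 1789
3776 = 2·1789 + 198
1789 = 9·198 + 7
198 = 28·7 + 2
7 = 3·2 + 1
2 = 2·1 + 0
gcd(13117, 3776) = 1.
Working backward:
1 = 7 − 3·2
1 = −3·198 + 85·7
1 = 85·1789 − 768·198
1 = −768·3776 + 1621·1789
1 = 1621·13117 − 5631·3776
So 1 = (1621)·13117 + (-5631)·3776.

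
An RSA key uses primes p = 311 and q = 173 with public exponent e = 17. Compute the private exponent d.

φ(n) = (p−1)(q−1) = 310·172 = 53320.
Need d with 17·d ≡ 1 (mod 53320). Apply the extended Euclidean algorithm:
53320 = 3136*17 + 8
17 = 2*8 + 1
8 = 8*1 + 0
Back-substitute:
1 = 17 − 2·8
1 = −2·53320 + 6273·17
So 17·6273 ≡ 1 (mod 53320), hence d = 6273.

6273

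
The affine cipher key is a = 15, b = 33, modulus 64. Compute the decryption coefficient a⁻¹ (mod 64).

47

Run Euclid on (64, 15):
64 = 4·15 + 4
15 = 3·4 + 3
4 = 1·3 + 1
3 = 3·1 + 0
The gcd is 1. Working backward:
1 = 4 − 3
1 = −15 + 4·4
1 = 4·64 − 17·15
So 15·(-17) ≡ 1 (mod 64), and -17 ≡ 47 (mod 64).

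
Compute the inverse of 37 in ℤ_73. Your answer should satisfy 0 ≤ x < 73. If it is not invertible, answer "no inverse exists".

Extended Euclidean algorithm:
73 = 1×37 + 36
37 = 1×36 + 1
36 = 36×1 + 0
The gcd is 1. Working backward:
1 = 37 − 36
1 = −73 + 2·37
So 37·2 ≡ 1 (mod 73).

2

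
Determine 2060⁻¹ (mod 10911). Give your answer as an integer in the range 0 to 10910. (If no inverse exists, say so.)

Extended Euclidean algorithm:
10911 = 5·2060 + 611
2060 = 3·611 + 227
611 = 2·227 + 157
227 = 1·157 + 70
157 = 2·70 + 17
70 = 4·17 + 2
17 = 8·2 + 1
2 = 2·1 + 0
Since gcd(2060, 10911) = 1, back-substitute to write 1 as a combination:
1 = 17 − 8·2
1 = −8·70 + 33·17
1 = 33·157 − 74·70
1 = −74·227 + 107·157
1 = 107·611 − 288·227
1 = −288·2060 + 971·611
1 = 971·10911 − 5143·2060
Thus 2060·(-5143) ≡ 1 (mod 10911); reducing, -5143 mod 10911 = 5768.

5768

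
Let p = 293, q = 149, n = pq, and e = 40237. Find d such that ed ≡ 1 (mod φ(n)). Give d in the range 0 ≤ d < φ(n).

φ(n) = (p−1)(q−1) = 292·148 = 43216.
Need d with 40237·d ≡ 1 (mod 43216). Apply the extended Euclidean algorithm:
43216 = 1×40237 + 2979
40237 = 13×2979 + 1510
2979 = 1×1510 + 1469
1510 = 1×1469 + 41
1469 = 35×41 + 34
41 = 1×34 + 7
34 = 4×7 + 6
7 = 1×6 + 1
6 = 6×1 + 0
Back-substitute:
1 = 7 − 6
1 = −34 + 5·7
1 = 5·41 − 6·34
1 = −6·1469 + 215·41
1 = 215·1510 − 221·1469
1 = −221·2979 + 436·1510
1 = 436·40237 − 5889·2979
1 = −5889·43216 + 6325·40237
So 40237·6325 ≡ 1 (mod 43216), hence d = 6325.

6325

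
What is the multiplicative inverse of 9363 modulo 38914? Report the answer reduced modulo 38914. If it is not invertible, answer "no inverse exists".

37663

gcd(38914, 9363) by repeated division:
38914 = 4·9363 + 1462
9363 = 6·1462 + 591
1462 = 2·591 + 280
591 = 2·280 + 31
280 = 9·31 + 1
31 = 31·1 + 0
gcd = 1, so the inverse exists. Back-substitute:
1 = 280 − 9·31
1 = −9·591 + 19·280
1 = 19·1462 − 47·591
1 = −47·9363 + 301·1462
1 = 301·38914 − 1251·9363
Thus 9363·(-1251) ≡ 1 (mod 38914); reducing, -1251 mod 38914 = 37663.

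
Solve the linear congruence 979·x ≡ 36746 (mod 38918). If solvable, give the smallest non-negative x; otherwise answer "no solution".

no solution

gcd(979, 38918):
38918 = 39×979 + 737
979 = 1×737 + 242
737 = 3×242 + 11
242 = 22×11 + 0
gcd = 11, but 11 ∤ 36746, so the congruence has no solution.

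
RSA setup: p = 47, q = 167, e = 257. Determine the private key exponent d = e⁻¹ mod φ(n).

φ(n) = (p−1)(q−1) = 46·166 = 7636.
Need d with 257·d ≡ 1 (mod 7636). Apply the extended Euclidean algorithm:
7636 = 29*257 + 183
257 = 1*183 + 74
183 = 2*74 + 35
74 = 2*35 + 4
35 = 8*4 + 3
4 = 1*3 + 1
3 = 3*1 + 0
Back-substitute:
1 = 4 − 3
1 = −35 + 9·4
1 = 9·74 − 19·35
1 = −19·183 + 47·74
1 = 47·257 − 66·183
1 = −66·7636 + 1961·257
So 257·1961 ≡ 1 (mod 7636), hence d = 1961.

1961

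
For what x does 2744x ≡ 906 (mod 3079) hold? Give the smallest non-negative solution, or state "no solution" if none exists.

First find gcd(2744, 3079):
3079 = 1*2744 + 335
2744 = 8*335 + 64
335 = 5*64 + 15
64 = 4*15 + 4
15 = 3*4 + 3
4 = 1*3 + 1
3 = 3*1 + 0
gcd = 1, so a unique solution mod 3079 exists.
Back-substitute for the Bézout coefficients:
1 = 4 − 3
1 = −15 + 4·4
1 = 4·64 − 17·15
1 = −17·335 + 89·64
1 = 89·2744 − 729·335
1 = −729·3079 + 818·2744
So 2744·(818) ≡ 1 (mod 3079), giving 2744⁻¹ ≡ 818.
x ≡ 2744⁻¹·906 ≡ 818·906 ≡ 2148 (mod 3079).

2148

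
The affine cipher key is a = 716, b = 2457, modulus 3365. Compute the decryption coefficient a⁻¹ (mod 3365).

1706

Extended Euclidean algorithm:
3365 = 4*716 + 501
716 = 1*501 + 215
501 = 2*215 + 71
215 = 3*71 + 2
71 = 35*2 + 1
2 = 2*1 + 0
gcd = 1, so the inverse exists. Back-substitute:
1 = 71 − 35·2
1 = −35·215 + 106·71
1 = 106·501 − 247·215
1 = −247·716 + 353·501
1 = 353·3365 − 1659·716
Hence 716⁻¹ ≡ -1659 ≡ 1706 (mod 3365).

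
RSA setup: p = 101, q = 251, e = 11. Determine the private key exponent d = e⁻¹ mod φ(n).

φ(n) = (p−1)(q−1) = 100·250 = 25000.
Need d with 11·d ≡ 1 (mod 25000). Apply the extended Euclidean algorithm:
25000 = 2272·11 + 8
11 = 1·8 + 3
8 = 2·3 + 2
3 = 1·2 + 1
2 = 2·1 + 0
Back-substitute:
1 = 3 − 2
1 = −8 + 3·3
1 = 3·11 − 4·8
1 = −4·25000 + 9091·11
So 11·9091 ≡ 1 (mod 25000), hence d = 9091.

9091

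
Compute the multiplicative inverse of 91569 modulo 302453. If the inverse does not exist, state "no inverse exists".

231042

gcd(302453, 91569) by repeated division:
302453 = 3×91569 + 27746
91569 = 3×27746 + 8331
27746 = 3×8331 + 2753
8331 = 3×2753 + 72
2753 = 38×72 + 17
72 = 4×17 + 4
17 = 4×4 + 1
4 = 4×1 + 0
gcd = 1, so the inverse exists. Back-substitute:
1 = 17 − 4·4
1 = −4·72 + 17·17
1 = 17·2753 − 650·72
1 = −650·8331 + 1967·2753
1 = 1967·27746 − 6551·8331
1 = −6551·91569 + 21620·27746
1 = 21620·302453 − 71411·91569
So 91569·(-71411) ≡ 1 (mod 302453), and -71411 ≡ 231042 (mod 302453).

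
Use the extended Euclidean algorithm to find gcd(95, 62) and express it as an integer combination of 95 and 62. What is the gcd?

1

Repeated division:
95 = 1×62 + 33
62 = 1×33 + 29
33 = 1×29 + 4
29 = 7×4 + 1
4 = 4×1 + 0
gcd(95, 62) = 1.
Working backward:
1 = 29 − 7·4
1 = −7·33 + 8·29
1 = 8·62 − 15·33
1 = −15·95 + 23·62
So 1 = (-15)·95 + (23)·62.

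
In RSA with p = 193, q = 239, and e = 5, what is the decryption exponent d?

36557

φ(n) = (p−1)(q−1) = 192·238 = 45696.
Need d with 5·d ≡ 1 (mod 45696). Apply the extended Euclidean algorithm:
45696 = 9139·5 + 1
5 = 5·1 + 0
Back-substitute:
1 = 45696 − 9139·5
So 5·(-9139) ≡ 1 (mod 45696), hence d ≡ -9139 ≡ 36557 (mod 45696).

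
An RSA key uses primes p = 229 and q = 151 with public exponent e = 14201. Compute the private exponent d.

φ(n) = (p−1)(q−1) = 228·150 = 34200.
Need d with 14201·d ≡ 1 (mod 34200). Apply the extended Euclidean algorithm:
34200 = 2·14201 + 5798
14201 = 2·5798 + 2605
5798 = 2·2605 + 588
2605 = 4·588 + 253
588 = 2·253 + 82
253 = 3·82 + 7
82 = 11·7 + 5
7 = 1·5 + 2
5 = 2·2 + 1
2 = 2·1 + 0
Back-substitute:
1 = 5 − 2·2
1 = −2·7 + 3·5
1 = 3·82 − 35·7
1 = −35·253 + 108·82
1 = 108·588 − 251·253
1 = −251·2605 + 1112·588
1 = 1112·5798 − 2475·2605
1 = −2475·14201 + 6062·5798
1 = 6062·34200 − 14599·14201
So 14201·(-14599) ≡ 1 (mod 34200), hence d ≡ -14599 ≡ 19601 (mod 34200).

19601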